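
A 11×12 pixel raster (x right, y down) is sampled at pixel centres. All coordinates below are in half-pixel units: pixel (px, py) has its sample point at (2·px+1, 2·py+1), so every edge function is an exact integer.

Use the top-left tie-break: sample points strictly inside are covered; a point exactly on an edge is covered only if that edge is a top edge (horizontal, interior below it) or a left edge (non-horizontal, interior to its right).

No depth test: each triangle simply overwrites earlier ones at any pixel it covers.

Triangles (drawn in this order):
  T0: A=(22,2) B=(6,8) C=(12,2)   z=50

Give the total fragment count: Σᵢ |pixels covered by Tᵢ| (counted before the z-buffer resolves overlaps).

T0:
  2·area = 60
  edge (22, 2)→(6, 8): d=(-16,6) right/bottom  bias=-1
  edge (6, 8)→(12, 2): d=(6,-6) top-left  bias=+0
  edge (12, 2)→(22, 2): d=(10,0) top-left  bias=+0
    (6,0)@(13, 1): e=[70,0,-10] → .  [on edge]
    (5,1)@(11, 3): e=[50,0,10] → X  [on edge]
    (6,1)@(13, 3): e=[38,12,10] → X
    (7,1)@(15, 3): e=[26,24,10] → X
    (8,1)@(17, 3): e=[14,36,10] → X
    (9,1)@(19, 3): e=[2,48,10] → X
    (10,1)@(21, 3): e=[-10,60,10] → .
    (4,2)@(9, 5): e=[30,0,30] → X  [on edge]
    (7,2)@(15, 5): e=[-6,36,30] → .
    (8,2)@(17, 5): e=[-18,48,30] → .
    (9,2)@(19, 5): e=[-30,60,30] → .
    (3,3)@(7, 7): e=[10,0,50] → X  [on edge]
    (2,4)@(5, 9): e=[-10,0,70] → .  [on edge]
    (1,5)@(3, 11): e=[-30,0,90] → .  [on edge]
    (0,6)@(1, 13): e=[-50,0,110] → .  [on edge]
  covered (9 px):
    . . . . . . . . . . .
    . . . . . X X X X X .
    . . . . X X X . . . .
    . . . X . . . . . . .
    . . . . . . . . . . .
    . . . . . . . . . . .
    . . . . . . . . . . .
    . . . . . . . . . . .
    . . . . . . . . . . .
    . . . . . . . . . . .
    . . . . . . . . . . .
    . . . . . . . . . . .

Result: 9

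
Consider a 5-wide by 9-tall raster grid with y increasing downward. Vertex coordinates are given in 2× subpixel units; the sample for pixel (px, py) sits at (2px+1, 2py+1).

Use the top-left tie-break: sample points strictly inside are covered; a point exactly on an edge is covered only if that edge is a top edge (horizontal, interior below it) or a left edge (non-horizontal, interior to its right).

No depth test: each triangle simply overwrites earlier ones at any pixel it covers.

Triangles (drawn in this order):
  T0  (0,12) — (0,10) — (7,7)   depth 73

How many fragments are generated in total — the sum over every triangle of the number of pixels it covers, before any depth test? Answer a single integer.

T0:
  2·area = 14
  edge (0, 12)→(0, 10): d=(0,-2) top-left  bias=+0
  edge (0, 10)→(7, 7): d=(7,-3) top-left  bias=+0
  edge (7, 7)→(0, 12): d=(-7,5) right/bottom  bias=-1
    (3,3)@(7, 7): e=[14,0,0] → ·  [on edge]
    (1,4)@(3, 9): e=[6,2,6] → █
    (2,4)@(5, 9): e=[10,8,-4] → ·
    (0,5)@(1, 11): e=[2,10,2] → █
    (1,5)@(3, 11): e=[6,16,-8] → ·
    (0,6)@(1, 13): e=[2,24,-12] → ·
  covered (2 px):
    · · · · ·
    · · · · ·
    · · · · ·
    · · · · ·
    · █ · · ·
    █ · · · ·
    · · · · ·
    · · · · ·
    · · · · ·

Answer: 2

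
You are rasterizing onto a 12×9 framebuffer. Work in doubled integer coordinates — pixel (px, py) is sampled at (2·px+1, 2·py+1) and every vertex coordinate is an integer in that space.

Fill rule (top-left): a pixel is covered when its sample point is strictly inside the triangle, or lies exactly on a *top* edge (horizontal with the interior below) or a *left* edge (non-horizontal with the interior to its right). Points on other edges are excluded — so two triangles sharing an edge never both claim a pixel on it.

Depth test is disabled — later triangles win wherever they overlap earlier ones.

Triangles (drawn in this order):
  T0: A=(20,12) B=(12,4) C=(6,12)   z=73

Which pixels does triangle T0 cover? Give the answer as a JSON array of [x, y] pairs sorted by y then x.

T0:
  2·area = 112  (B↔C swapped to make it positive)
  edge (20, 12)→(6, 12): d=(-14,0) right/bottom  bias=-1
  edge (6, 12)→(12, 4): d=(6,-8) top-left  bias=+0
  edge (12, 4)→(20, 12): d=(8,8) right/bottom  bias=-1
    (4,0)@(9, 1): e=[154,-42,0] → ·  [on edge]
    (5,1)@(11, 3): e=[126,-14,0] → ·  [on edge]
    (6,2)@(13, 5): e=[98,14,0] → ·  [on edge]
    (5,3)@(11, 7): e=[70,10,32] → #
    (6,3)@(13, 7): e=[70,26,16] → #
    (7,3)@(15, 7): e=[70,42,0] → ·  [on edge]
    (4,4)@(9, 9): e=[42,6,64] → #
    (7,4)@(15, 9): e=[42,54,16] → #
    (8,4)@(17, 9): e=[42,70,0] → ·  [on edge]
    (3,5)@(7, 11): e=[14,2,96] → #
    (8,5)@(17, 11): e=[14,82,16] → #
    (9,5)@(19, 11): e=[14,98,0] → ·  [on edge]
    (10,6)@(21, 13): e=[-14,126,0] → ·  [on edge]
    (11,7)@(23, 15): e=[-42,154,0] → ·  [on edge]
  covered (12 px):
    · · · · · · · · · · · ·
    · · · · · · · · · · · ·
    · · · · · · · · · · · ·
    · · · · · # # · · · · ·
    · · · · # # # # · · · ·
    · · · # # # # # # · · ·
    · · · · · · · · · · · ·
    · · · · · · · · · · · ·
    · · · · · · · · · · · ·

Final: [[5,3],[6,3],[4,4],[5,4],[6,4],[7,4],[3,5],[4,5],[5,5],[6,5],[7,5],[8,5]]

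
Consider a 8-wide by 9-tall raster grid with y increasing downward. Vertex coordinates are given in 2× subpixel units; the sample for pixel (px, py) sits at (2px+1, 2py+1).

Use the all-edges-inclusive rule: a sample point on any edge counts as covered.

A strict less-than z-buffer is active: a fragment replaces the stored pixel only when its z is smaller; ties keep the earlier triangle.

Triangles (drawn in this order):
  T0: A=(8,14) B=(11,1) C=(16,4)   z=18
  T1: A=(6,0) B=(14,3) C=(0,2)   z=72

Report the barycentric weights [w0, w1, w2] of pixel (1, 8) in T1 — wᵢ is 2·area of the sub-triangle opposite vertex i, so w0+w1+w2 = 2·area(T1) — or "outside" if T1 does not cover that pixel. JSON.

T0:
  2·area = 74
  edge (8, 14)→(11, 1): d=(3,-13) inclusive
  edge (11, 1)→(16, 4): d=(5,3) inclusive
  edge (16, 4)→(8, 14): d=(-8,10) inclusive
    (5,0)@(11, 1): e=[0,0,74] → █  [on edge]
    (6,0)@(13, 1): e=[26,-6,54] → ·
    (5,1)@(11, 3): e=[6,10,58] → █
    (6,1)@(13, 3): e=[32,4,38] → █
    (7,1)@(15, 3): e=[58,-2,18] → ·
    (5,2)@(11, 5): e=[12,20,42] → █
    (7,2)@(15, 5): e=[64,8,2] → █
    (5,3)@(11, 7): e=[18,30,26] → █
    (7,3)@(15, 7): e=[70,18,-14] → ·
    (5,4)@(11, 9): e=[24,40,10] → █
    (6,4)@(13, 9): e=[50,34,-10] → ·
    (4,5)@(9, 11): e=[4,56,14] → █
  covered (10 px):
    · · · · · █ · ·
    · · · · · █ █ ·
    · · · · · █ █ █
    · · · · · █ █ ·
    · · · · · █ · ·
    · · · · █ · · ·
    · · · · · · · ·
    · · · · · · · ·
    · · · · · · · ·
T1:
  2·area = 34
  edge (6, 0)→(14, 3): d=(8,3) inclusive
  edge (14, 3)→(0, 2): d=(-14,-1) inclusive
  edge (0, 2)→(6, 0): d=(6,-2) inclusive
    (1,0)@(3, 1): e=[17,17,0] → █  [on edge]
    (2,0)@(5, 1): e=[11,19,4] → █
    (3,0)@(7, 1): e=[5,21,8] → █
    (4,0)@(9, 1): e=[-1,23,12] → ·
    (1,1)@(3, 3): e=[33,-11,12] → ·
    (2,1)@(5, 3): e=[27,-9,16] → ·
    (3,1)@(7, 3): e=[21,-7,20] → ·
  covered (3 px):
    · █ █ █ · · · ·
    · · · · · · · ·
    · · · · · · · ·
    · · · · · · · ·
    · · · · · · · ·
    · · · · · · · ·
    · · · · · · · ·
    · · · · · · · ·
    · · · · · · · ·

Answer: "outside"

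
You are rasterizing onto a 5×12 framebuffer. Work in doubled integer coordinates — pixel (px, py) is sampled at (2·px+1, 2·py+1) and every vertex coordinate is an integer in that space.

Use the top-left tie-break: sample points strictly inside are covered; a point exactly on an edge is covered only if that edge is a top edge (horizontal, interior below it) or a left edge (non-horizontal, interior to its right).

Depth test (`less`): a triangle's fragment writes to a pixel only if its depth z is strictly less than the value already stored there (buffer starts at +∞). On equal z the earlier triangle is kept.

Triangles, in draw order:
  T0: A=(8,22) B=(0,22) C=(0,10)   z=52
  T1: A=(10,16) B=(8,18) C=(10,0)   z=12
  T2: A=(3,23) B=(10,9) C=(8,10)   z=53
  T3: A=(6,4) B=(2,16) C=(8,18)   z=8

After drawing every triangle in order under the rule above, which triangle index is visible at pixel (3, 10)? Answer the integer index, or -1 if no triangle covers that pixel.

T0:
  2·area = 96
  edge (8, 22)→(0, 22): d=(-8,0) right/bottom  bias=-1
  edge (0, 22)→(0, 10): d=(0,-12) top-left  bias=+0
  edge (0, 10)→(8, 22): d=(8,12) right/bottom  bias=-1
    (0,6)@(1, 13): e=[72,12,12] → #
    (1,6)@(3, 13): e=[72,36,-12] → ·
    (0,7)@(1, 15): e=[56,12,28] → #
    (1,7)@(3, 15): e=[56,36,4] → #
    (2,7)@(5, 15): e=[56,60,-20] → ·
    (0,8)@(1, 17): e=[40,12,44] → #
    (2,8)@(5, 17): e=[40,60,-4] → ·
    (0,9)@(1, 19): e=[24,12,60] → #
    (2,9)@(5, 19): e=[24,60,12] → #
    (3,9)@(7, 19): e=[24,84,-12] → ·
    (0,10)@(1, 21): e=[8,12,76] → #
    (3,10)@(7, 21): e=[8,84,4] → #
  covered (12 px):
    · · · · ·
    · · · · ·
    · · · · ·
    · · · · ·
    · · · · ·
    · · · · ·
    # · · · ·
    # # · · ·
    # # · · ·
    # # # · ·
    # # # # ·
    · · · · ·
T1:
  2·area = 32
  edge (10, 16)→(8, 18): d=(-2,2) right/bottom  bias=-1
  edge (8, 18)→(10, 0): d=(2,-18) top-left  bias=+0
  edge (10, 0)→(10, 16): d=(0,16) right/bottom  bias=-1
    (4,4)@(9, 9): e=[16,0,16] → #  [on edge]
    (4,5)@(9, 11): e=[12,4,16] → #
    (4,6)@(9, 13): e=[8,8,16] → #
    (4,7)@(9, 15): e=[4,12,16] → #
    (4,8)@(9, 17): e=[0,16,16] → ·  [on edge]
    (3,9)@(7, 19): e=[0,-16,48] → ·  [on edge]
    (2,10)@(5, 21): e=[0,-48,80] → ·  [on edge]
    (1,11)@(3, 23): e=[0,-80,112] → ·  [on edge]
  covered (4 px):
    · · · · ·
    · · · · ·
    · · · · ·
    · · · · ·
    · · · · #
    · · · · #
    · · · · #
    · · · · #
    · · · · ·
    · · · · ·
    · · · · ·
    · · · · ·
T2:
  2·area = 21  (B↔C swapped to make it positive)
  edge (3, 23)→(8, 10): d=(5,-13) top-left  bias=+0
  edge (8, 10)→(10, 9): d=(2,-1) top-left  bias=+0
  edge (10, 9)→(3, 23): d=(-7,14) right/bottom  bias=-1
    (4,5)@(9, 11): e=[18,3,0] → ·  [on edge]
    (3,6)@(7, 13): e=[2,5,14] → #
    (4,6)@(9, 13): e=[28,7,-14] → ·
    (3,7)@(7, 15): e=[12,9,0] → ·  [on edge]
    (2,9)@(5, 19): e=[6,15,0] → ·  [on edge]
    (1,11)@(3, 23): e=[0,21,0] → ·  [on edge]
  covered (1 px):
    · · · · ·
    · · · · ·
    · · · · ·
    · · · · ·
    · · · · ·
    · · · · ·
    · · · # ·
    · · · · ·
    · · · · ·
    · · · · ·
    · · · · ·
    · · · · ·
T3:
  2·area = 80  (B↔C swapped to make it positive)
  edge (6, 4)→(8, 18): d=(2,14) right/bottom  bias=-1
  edge (8, 18)→(2, 16): d=(-6,-2) top-left  bias=+0
  edge (2, 16)→(6, 4): d=(4,-12) top-left  bias=+0
    (3,0)@(7, 1): e=[-20,100,0] → ·  [on edge]
    (2,3)@(5, 7): e=[20,60,0] → #  [on edge]
    (3,3)@(7, 7): e=[-8,64,24] → ·
    (2,4)@(5, 9): e=[24,48,8] → #
    (3,4)@(7, 9): e=[-4,52,32] → ·
    (2,5)@(5, 11): e=[28,36,16] → #
    (3,5)@(7, 11): e=[0,40,40] → ·  [on edge]
    (1,6)@(3, 13): e=[60,20,0] → #  [on edge]
    (3,6)@(7, 13): e=[4,28,48] → #
    (4,6)@(9, 13): e=[-24,32,72] → ·
    (1,7)@(3, 15): e=[64,8,8] → #
    (4,7)@(9, 15): e=[-20,20,80] → ·
    (2,8)@(5, 17): e=[40,0,40] → #  [on edge]
    (0,9)@(1, 19): e=[100,-20,0] → ·  [on edge]
  covered (11 px):
    · · · · ·
    · · · · ·
    · · · · ·
    · · # · ·
    · · # · ·
    · · # · ·
    · # # # ·
    · # # # ·
    · · # # ·
    · · · · ·
    · · · · ·
    · · · · ·

Z-buffer (winner per pixel, '.' = empty):
  . . . . .
  . . . . .
  . . . . .
  . . 3 . .
  . . 3 . 1
  . . 3 . 1
  0 3 3 3 1
  0 3 3 3 1
  0 0 3 3 .
  0 0 0 . .
  0 0 0 0 .
  . . . . .

Result: 0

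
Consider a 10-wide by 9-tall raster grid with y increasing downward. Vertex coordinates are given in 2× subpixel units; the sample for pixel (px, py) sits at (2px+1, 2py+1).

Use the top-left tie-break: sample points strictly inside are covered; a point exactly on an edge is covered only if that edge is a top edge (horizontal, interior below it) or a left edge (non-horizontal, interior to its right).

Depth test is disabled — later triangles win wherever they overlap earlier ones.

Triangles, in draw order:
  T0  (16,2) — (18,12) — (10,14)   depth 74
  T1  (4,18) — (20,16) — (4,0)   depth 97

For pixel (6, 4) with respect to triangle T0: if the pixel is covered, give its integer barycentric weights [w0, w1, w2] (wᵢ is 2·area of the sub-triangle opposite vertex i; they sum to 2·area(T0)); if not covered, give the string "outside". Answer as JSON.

T0:
  2·area = 84
  edge (16, 2)→(18, 12): d=(2,10) right/bottom  bias=-1
  edge (18, 12)→(10, 14): d=(-8,2) right/bottom  bias=-1
  edge (10, 14)→(16, 2): d=(6,-12) top-left  bias=+0
    (7,2)@(15, 5): e=[16,62,6] → X
    (8,2)@(17, 5): e=[-4,58,30] → .
    (7,3)@(15, 7): e=[20,46,18] → X
    (8,3)@(17, 7): e=[0,42,42] → .  [on edge]
    (6,4)@(13, 9): e=[44,34,6] → X
    (8,4)@(17, 9): e=[4,26,54] → X
    (9,4)@(19, 9): e=[-16,22,78] → .
    (6,5)@(13, 11): e=[48,18,18] → X
    (9,5)@(19, 11): e=[-12,6,90] → .
    (5,6)@(11, 13): e=[72,6,6] → X
    (7,6)@(15, 13): e=[32,-2,54] → .
    (8,6)@(17, 13): e=[12,-6,78] → .
    (9,8)@(19, 17): e=[0,-42,126] → .  [on edge]
  covered (10 px):
    . . . . . . . . . .
    . . . . . . . . . .
    . . . . . . . X . .
    . . . . . . . X . .
    . . . . . . X X X .
    . . . . . . X X X .
    . . . . . X X . . .
    . . . . . . . . . .
    . . . . . . . . . .
T1:
  2·area = 288  (B↔C swapped to make it positive)
  edge (4, 18)→(4, 0): d=(0,-18) top-left  bias=+0
  edge (4, 0)→(20, 16): d=(16,16) right/bottom  bias=-1
  edge (20, 16)→(4, 18): d=(-16,2) right/bottom  bias=-1
    (2,0)@(5, 1): e=[18,0,270] → .  [on edge]
    (2,1)@(5, 3): e=[18,32,238] → X
    (3,1)@(7, 3): e=[54,0,234] → .  [on edge]
    (2,2)@(5, 5): e=[18,64,206] → X
    (3,2)@(7, 5): e=[54,32,202] → X
    (4,2)@(9, 5): e=[90,0,198] → .  [on edge]
    (2,3)@(5, 7): e=[18,96,174] → X
    (4,3)@(9, 7): e=[90,32,166] → X
    (5,3)@(11, 7): e=[126,0,162] → .  [on edge]
    (2,4)@(5, 9): e=[18,128,142] → X
    (5,4)@(11, 9): e=[126,32,130] → X
    (6,4)@(13, 9): e=[162,0,126] → .  [on edge]
    (7,5)@(15, 11): e=[198,0,90] → .  [on edge]
    (8,6)@(17, 13): e=[234,0,54] → .  [on edge]
    (9,7)@(19, 15): e=[270,0,18] → .  [on edge]
  covered (32 px):
    . . . . . . . . . .
    . . X . . . . . . .
    . . X X . . . . . .
    . . X X X . . . . .
    . . X X X X . . . .
    . . X X X X X . . .
    . . X X X X X X . .
    . . X X X X X X X .
    . . X X X X . . . .

Answer: [34,6,44]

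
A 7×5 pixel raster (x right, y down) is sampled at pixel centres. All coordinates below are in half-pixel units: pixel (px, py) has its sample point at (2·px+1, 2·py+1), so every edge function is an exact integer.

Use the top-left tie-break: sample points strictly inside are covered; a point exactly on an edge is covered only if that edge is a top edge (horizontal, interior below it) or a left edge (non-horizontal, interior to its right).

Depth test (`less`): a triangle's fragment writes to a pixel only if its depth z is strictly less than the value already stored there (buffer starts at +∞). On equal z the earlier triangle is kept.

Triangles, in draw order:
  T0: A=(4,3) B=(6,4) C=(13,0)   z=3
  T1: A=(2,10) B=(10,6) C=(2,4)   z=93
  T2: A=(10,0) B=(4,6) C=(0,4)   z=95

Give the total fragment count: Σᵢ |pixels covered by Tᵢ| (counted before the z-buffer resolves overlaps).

T0:
  2·area = 15  (B↔C swapped to make it positive)
  edge (4, 3)→(13, 0): d=(9,-3) top-left  bias=+0
  edge (13, 0)→(6, 4): d=(-7,4) right/bottom  bias=-1
  edge (6, 4)→(4, 3): d=(-2,-1) top-left  bias=+0
    (5,0)@(11, 1): e=[3,1,11] → █
    (6,0)@(13, 1): e=[9,-7,13] → ·
    (2,1)@(5, 3): e=[3,11,1] → █
    (3,1)@(7, 3): e=[9,3,3] → █
    (4,1)@(9, 3): e=[15,-5,5] → ·
    (5,1)@(11, 3): e=[21,-13,7] → ·
    (2,2)@(5, 5): e=[21,-3,-3] → ·
    (3,2)@(7, 5): e=[27,-11,-1] → ·
  covered (3 px):
    · · · · · █ ·
    · · █ █ · · ·
    · · · · · · ·
    · · · · · · ·
    · · · · · · ·
T1:
  2·area = 48  (B↔C swapped to make it positive)
  edge (2, 10)→(2, 4): d=(0,-6) top-left  bias=+0
  edge (2, 4)→(10, 6): d=(8,2) right/bottom  bias=-1
  edge (10, 6)→(2, 10): d=(-8,4) right/bottom  bias=-1
    (1,2)@(3, 5): e=[6,6,36] → █
    (2,2)@(5, 5): e=[18,2,28] → █
    (3,2)@(7, 5): e=[30,-2,20] → ·
    (1,3)@(3, 7): e=[6,22,20] → █
    (3,3)@(7, 7): e=[30,14,4] → █
    (4,3)@(9, 7): e=[42,10,-4] → ·
    (1,4)@(3, 9): e=[6,38,4] → █
    (2,4)@(5, 9): e=[18,34,-4] → ·
    (3,4)@(7, 9): e=[30,30,-12] → ·
  covered (6 px):
    · · · · · · ·
    · · · · · · ·
    · █ █ · · · ·
    · █ █ █ · · ·
    · █ · · · · ·
T2:
  2·area = 36
  edge (10, 0)→(4, 6): d=(-6,6) right/bottom  bias=-1
  edge (4, 6)→(0, 4): d=(-4,-2) top-left  bias=+0
  edge (0, 4)→(10, 0): d=(10,-4) top-left  bias=+0
    (4,0)@(9, 1): e=[0,30,6] → ·  [on edge]
    (1,1)@(3, 3): e=[24,10,2] → █
    (2,1)@(5, 3): e=[12,14,10] → █
    (3,1)@(7, 3): e=[0,18,18] → ·  [on edge]
    (1,2)@(3, 5): e=[12,2,22] → █
    (2,2)@(5, 5): e=[0,6,30] → ·  [on edge]
    (1,3)@(3, 7): e=[0,-6,42] → ·  [on edge]
    (0,4)@(1, 9): e=[0,-18,54] → ·  [on edge]
  covered (3 px):
    · · · · · · ·
    · █ █ · · · ·
    · █ · · · · ·
    · · · · · · ·
    · · · · · · ·

Answer: 12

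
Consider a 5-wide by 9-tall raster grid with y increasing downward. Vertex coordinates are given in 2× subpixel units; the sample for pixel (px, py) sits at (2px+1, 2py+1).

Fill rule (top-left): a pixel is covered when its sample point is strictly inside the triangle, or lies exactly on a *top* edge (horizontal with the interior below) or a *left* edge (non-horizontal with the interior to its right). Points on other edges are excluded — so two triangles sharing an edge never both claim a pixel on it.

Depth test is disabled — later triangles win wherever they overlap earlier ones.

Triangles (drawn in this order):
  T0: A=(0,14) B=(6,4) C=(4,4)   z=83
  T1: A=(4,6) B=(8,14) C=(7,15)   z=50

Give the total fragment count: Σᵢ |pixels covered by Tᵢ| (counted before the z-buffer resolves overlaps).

T0:
  2·area = 20  (B↔C swapped to make it positive)
  edge (0, 14)→(4, 4): d=(4,-10) top-left  bias=+0
  edge (4, 4)→(6, 4): d=(2,0) top-left  bias=+0
  edge (6, 4)→(0, 14): d=(-6,10) right/bottom  bias=-1
    (2,2)@(5, 5): e=[14,2,4] → #
    (3,2)@(7, 5): e=[34,2,-16] → ·
    (1,3)@(3, 7): e=[2,6,12] → #
    (2,3)@(5, 7): e=[22,6,-8] → ·
    (1,4)@(3, 9): e=[10,10,0] → ·  [on edge]
  covered (2 px):
    · · · · ·
    · · · · ·
    · · # · ·
    · # · · ·
    · · · · ·
    · · · · ·
    · · · · ·
    · · · · ·
    · · · · ·
T1:
  2·area = 12
  edge (4, 6)→(8, 14): d=(4,8) right/bottom  bias=-1
  edge (8, 14)→(7, 15): d=(-1,1) right/bottom  bias=-1
  edge (7, 15)→(4, 6): d=(-3,-9) top-left  bias=+0
    (1,1)@(3, 3): e=[-4,16,0] → ·  [on edge]
    (2,4)@(5, 9): e=[4,8,0] → #  [on edge]
    (3,4)@(7, 9): e=[-12,6,18] → ·
    (2,5)@(5, 11): e=[12,6,-6] → ·
    (3,6)@(7, 13): e=[4,2,6] → #
    (4,6)@(9, 13): e=[-12,0,24] → ·  [on edge]
    (3,7)@(7, 15): e=[12,0,0] → ·  [on edge]
    (2,8)@(5, 17): e=[36,0,-24] → ·  [on edge]
  covered (2 px):
    · · · · ·
    · · · · ·
    · · · · ·
    · · · · ·
    · · # · ·
    · · · · ·
    · · · # ·
    · · · · ·
    · · · · ·

Result: 4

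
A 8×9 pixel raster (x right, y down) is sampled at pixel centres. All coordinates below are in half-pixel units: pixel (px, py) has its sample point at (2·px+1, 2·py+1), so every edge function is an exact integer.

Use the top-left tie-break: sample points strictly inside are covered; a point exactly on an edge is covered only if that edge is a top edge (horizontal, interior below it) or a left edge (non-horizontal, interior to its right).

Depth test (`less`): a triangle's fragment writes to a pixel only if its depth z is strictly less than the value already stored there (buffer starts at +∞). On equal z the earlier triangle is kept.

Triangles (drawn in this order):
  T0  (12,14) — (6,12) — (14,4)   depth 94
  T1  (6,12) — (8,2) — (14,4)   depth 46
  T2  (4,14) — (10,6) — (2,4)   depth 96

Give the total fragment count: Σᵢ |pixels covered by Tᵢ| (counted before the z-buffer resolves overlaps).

T0:
  2·area = 64
  edge (12, 14)→(6, 12): d=(-6,-2) top-left  bias=+0
  edge (6, 12)→(14, 4): d=(8,-8) top-left  bias=+0
  edge (14, 4)→(12, 14): d=(-2,10) right/bottom  bias=-1
    (7,1)@(15, 3): e=[72,0,-8] → ·  [on edge]
    (6,2)@(13, 5): e=[56,0,8] → █  [on edge]
    (7,2)@(15, 5): e=[60,16,-12] → ·
    (5,3)@(11, 7): e=[40,0,24] → █  [on edge]
    (7,3)@(15, 7): e=[48,32,-16] → ·
    (4,4)@(9, 9): e=[24,0,40] → █  [on edge]
    (6,4)@(13, 9): e=[32,32,0] → ·  [on edge]
    (1,5)@(3, 11): e=[0,-32,96] → ·  [on edge]
    (3,5)@(7, 11): e=[8,0,56] → █  [on edge]
    (6,5)@(13, 11): e=[20,48,-4] → ·
    (2,6)@(5, 13): e=[-8,0,72] → ·  [on edge]
    (3,6)@(7, 13): e=[-4,16,52] → ·
    (4,6)@(9, 13): e=[0,32,32] → █  [on edge]
    (1,7)@(3, 15): e=[-24,0,88] → ·  [on edge]
    (7,7)@(15, 15): e=[0,96,-32] → ·  [on edge]
    (0,8)@(1, 17): e=[-40,0,104] → ·  [on edge]
  covered (10 px):
    · · · · · · · ·
    · · · · · · · ·
    · · · · · · █ ·
    · · · · · █ █ ·
    · · · · █ █ · ·
    · · · █ █ █ · ·
    · · · · █ █ · ·
    · · · · · · · ·
    · · · · · · · ·
T1:
  2·area = 64
  edge (6, 12)→(8, 2): d=(2,-10) top-left  bias=+0
  edge (8, 2)→(14, 4): d=(6,2) right/bottom  bias=-1
  edge (14, 4)→(6, 12): d=(-8,8) right/bottom  bias=-1
    (2,0)@(5, 1): e=[-32,0,96] → ·  [on edge]
    (4,1)@(9, 3): e=[12,4,48] → █
    (5,1)@(11, 3): e=[32,0,32] → ·  [on edge]
    (7,1)@(15, 3): e=[72,-8,0] → ·  [on edge]
    (4,2)@(9, 5): e=[16,16,32] → █
    (5,2)@(11, 5): e=[36,12,16] → █
    (6,2)@(13, 5): e=[56,8,0] → ·  [on edge]
    (3,3)@(7, 7): e=[0,32,32] → █  [on edge]
    (5,3)@(11, 7): e=[40,24,0] → ·  [on edge]
    (3,4)@(7, 9): e=[4,44,16] → █
    (4,4)@(9, 9): e=[24,40,0] → ·  [on edge]
    (3,5)@(7, 11): e=[8,56,0] → ·  [on edge]
    (2,6)@(5, 13): e=[-8,72,0] → ·  [on edge]
    (1,7)@(3, 15): e=[-24,88,0] → ·  [on edge]
    (0,8)@(1, 17): e=[-40,104,0] → ·  [on edge]
    (2,8)@(5, 17): e=[0,96,-32] → ·  [on edge]
  covered (6 px):
    · · · · · · · ·
    · · · · █ · · ·
    · · · · █ █ · ·
    · · · █ █ · · ·
    · · · █ · · · ·
    · · · · · · · ·
    · · · · · · · ·
    · · · · · · · ·
    · · · · · · · ·
T2:
  2·area = 76  (B↔C swapped to make it positive)
  edge (4, 14)→(2, 4): d=(-2,-10) top-left  bias=+0
  edge (2, 4)→(10, 6): d=(8,2) right/bottom  bias=-1
  edge (10, 6)→(4, 14): d=(-6,8) right/bottom  bias=-1
    (1,2)@(3, 5): e=[8,6,62] → █
    (2,2)@(5, 5): e=[28,2,46] → █
    (3,2)@(7, 5): e=[48,-2,30] → ·
    (1,3)@(3, 7): e=[4,22,50] → █
    (3,3)@(7, 7): e=[44,14,18] → █
    (4,3)@(9, 7): e=[64,10,2] → █
    (5,3)@(11, 7): e=[84,6,-14] → ·
    (1,4)@(3, 9): e=[0,38,38] → █  [on edge]
    (4,4)@(9, 9): e=[60,26,-10] → ·
    (1,5)@(3, 11): e=[-4,54,26] → ·
    (2,5)@(5, 11): e=[16,50,10] → █
    (3,5)@(7, 11): e=[36,46,-6] → ·
  covered (10 px):
    · · · · · · · ·
    · · · · · · · ·
    · █ █ · · · · ·
    · █ █ █ █ · · ·
    · █ █ █ · · · ·
    · · █ · · · · ·
    · · · · · · · ·
    · · · · · · · ·
    · · · · · · · ·

Answer: 26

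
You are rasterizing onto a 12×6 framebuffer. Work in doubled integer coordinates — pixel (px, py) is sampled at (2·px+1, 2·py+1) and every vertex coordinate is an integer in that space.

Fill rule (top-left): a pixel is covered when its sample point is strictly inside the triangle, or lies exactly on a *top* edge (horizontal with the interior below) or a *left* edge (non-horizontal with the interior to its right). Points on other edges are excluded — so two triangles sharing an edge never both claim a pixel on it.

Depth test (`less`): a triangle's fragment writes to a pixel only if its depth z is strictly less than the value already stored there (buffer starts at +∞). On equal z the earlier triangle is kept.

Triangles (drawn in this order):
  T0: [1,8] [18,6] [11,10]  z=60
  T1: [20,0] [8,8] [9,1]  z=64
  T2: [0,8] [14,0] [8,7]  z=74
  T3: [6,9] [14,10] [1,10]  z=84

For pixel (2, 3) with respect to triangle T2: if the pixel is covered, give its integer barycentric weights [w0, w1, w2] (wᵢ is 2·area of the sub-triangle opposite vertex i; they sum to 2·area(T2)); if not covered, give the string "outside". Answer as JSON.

T0:
  2·area = 54
  edge (1, 8)→(18, 6): d=(17,-2) top-left  bias=+0
  edge (18, 6)→(11, 10): d=(-7,4) right/bottom  bias=-1
  edge (11, 10)→(1, 8): d=(-10,-2) top-left  bias=+0
    (5,3)@(11, 7): e=[3,21,30] → █
    (6,3)@(13, 7): e=[7,13,34] → █
    (7,3)@(15, 7): e=[11,5,38] → █
    (8,3)@(17, 7): e=[15,-3,42] → ·
    (3,4)@(7, 9): e=[29,23,2] → █
    (4,4)@(9, 9): e=[33,15,6] → █
    (6,4)@(13, 9): e=[41,-1,14] → ·
    (7,4)@(15, 9): e=[45,-9,18] → ·
    (3,5)@(7, 11): e=[63,9,-18] → ·
    (4,5)@(9, 11): e=[67,1,-14] → ·
    (5,5)@(11, 11): e=[71,-7,-10] → ·
  covered (6 px):
    · · · · · · · · · · · ·
    · · · · · · · · · · · ·
    · · · · · · · · · · · ·
    · · · · · █ █ █ · · · ·
    · · · █ █ █ · · · · · ·
    · · · · · · · · · · · ·
T1:
  2·area = 76
  edge (20, 0)→(8, 8): d=(-12,8) right/bottom  bias=-1
  edge (8, 8)→(9, 1): d=(1,-7) top-left  bias=+0
  edge (9, 1)→(20, 0): d=(11,-1) top-left  bias=+0
    (4,0)@(9, 1): e=[76,0,0] → █  [on edge]
    (5,0)@(11, 1): e=[60,14,2] → █
    (6,0)@(13, 1): e=[44,28,4] → █
    (7,0)@(15, 1): e=[28,42,6] → █
    (8,0)@(17, 1): e=[12,56,8] → █
    (9,0)@(19, 1): e=[-4,70,10] → ·
    (4,1)@(9, 3): e=[52,2,22] → █
    (8,1)@(17, 3): e=[-12,58,30] → ·
    (4,2)@(9, 5): e=[28,4,44] → █
    (6,2)@(13, 5): e=[-4,32,48] → ·
    (7,2)@(15, 5): e=[-20,46,50] → ·
    (4,3)@(9, 7): e=[4,6,66] → █
  covered (12 px):
    · · · · █ █ █ █ █ · · ·
    · · · · █ █ █ █ · · · ·
    · · · · █ █ · · · · · ·
    · · · · █ · · · · · · ·
    · · · · · · · · · · · ·
    · · · · · · · · · · · ·
T2:
  2·area = 50
  edge (0, 8)→(14, 0): d=(14,-8) top-left  bias=+0
  edge (14, 0)→(8, 7): d=(-6,7) right/bottom  bias=-1
  edge (8, 7)→(0, 8): d=(-8,1) right/bottom  bias=-1
    (6,0)@(13, 1): e=[6,1,43] → █
    (7,0)@(15, 1): e=[22,-13,41] → ·
    (4,1)@(9, 3): e=[2,17,31] → █
    (5,1)@(11, 3): e=[18,3,29] → █
    (6,1)@(13, 3): e=[34,-11,27] → ·
    (3,2)@(7, 5): e=[14,19,17] → █
    (5,2)@(11, 5): e=[46,-9,13] → ·
    (1,3)@(3, 7): e=[10,35,5] → █
    (2,3)@(5, 7): e=[26,21,3] → █
    (4,3)@(9, 7): e=[58,-7,-1] → ·
    (1,4)@(3, 9): e=[38,23,-11] → ·
    (2,4)@(5, 9): e=[54,9,-13] → ·
  covered (8 px):
    · · · · · · █ · · · · ·
    · · · · █ █ · · · · · ·
    · · · █ █ · · · · · · ·
    · █ █ █ · · · · · · · ·
    · · · · · · · · · · · ·
    · · · · · · · · · · · ·
T3:
  2·area = 13
  edge (6, 9)→(14, 10): d=(8,1) right/bottom  bias=-1
  edge (14, 10)→(1, 10): d=(-13,0) right/bottom  bias=-1
  edge (1, 10)→(6, 9): d=(5,-1) top-left  bias=+0
  covered (0 px):
    · · · · · · · · · · · ·
    · · · · · · · · · · · ·
    · · · · · · · · · · · ·
    · · · · · · · · · · · ·
    · · · · · · · · · · · ·
    · · · · · · · · · · · ·

Answer: [21,3,26]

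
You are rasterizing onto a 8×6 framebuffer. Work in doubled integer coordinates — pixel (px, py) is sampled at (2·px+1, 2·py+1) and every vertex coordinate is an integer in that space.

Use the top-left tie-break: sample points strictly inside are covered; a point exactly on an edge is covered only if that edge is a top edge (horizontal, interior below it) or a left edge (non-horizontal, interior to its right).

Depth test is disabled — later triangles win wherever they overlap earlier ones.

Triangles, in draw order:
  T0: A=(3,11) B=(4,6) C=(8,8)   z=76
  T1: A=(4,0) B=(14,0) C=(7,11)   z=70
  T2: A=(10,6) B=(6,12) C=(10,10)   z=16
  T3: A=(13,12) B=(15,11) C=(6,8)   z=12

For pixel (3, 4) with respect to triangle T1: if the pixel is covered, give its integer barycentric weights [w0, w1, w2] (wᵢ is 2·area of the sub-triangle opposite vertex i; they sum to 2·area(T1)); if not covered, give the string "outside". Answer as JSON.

T0:
  2·area = 22
  edge (3, 11)→(4, 6): d=(1,-5) top-left  bias=+0
  edge (4, 6)→(8, 8): d=(4,2) right/bottom  bias=-1
  edge (8, 8)→(3, 11): d=(-5,3) right/bottom  bias=-1
    (2,0)@(5, 1): e=[0,-22,44] → ·  [on edge]
    (6,2)@(13, 5): e=[44,-22,0] → ·  [on edge]
    (2,3)@(5, 7): e=[6,2,14] → #
    (3,3)@(7, 7): e=[16,-2,8] → ·
    (2,4)@(5, 9): e=[8,10,4] → #
    (3,4)@(7, 9): e=[18,6,-2] → ·
    (1,5)@(3, 11): e=[0,22,0] → ·  [on edge]
    (2,5)@(5, 11): e=[10,18,-6] → ·
  covered (2 px):
    · · · · · · · ·
    · · · · · · · ·
    · · · · · · · ·
    · · # · · · · ·
    · · # · · · · ·
    · · · · · · · ·
T1:
  2·area = 110
  edge (4, 0)→(14, 0): d=(10,0) top-left  bias=+0
  edge (14, 0)→(7, 11): d=(-7,11) right/bottom  bias=-1
  edge (7, 11)→(4, 0): d=(-3,-11) top-left  bias=+0
    (2,0)@(5, 1): e=[10,92,8] → #
    (3,0)@(7, 1): e=[10,70,30] → #
    (4,0)@(9, 1): e=[10,48,52] → #
    (5,0)@(11, 1): e=[10,26,74] → #
    (6,0)@(13, 1): e=[10,4,96] → #
    (7,0)@(15, 1): e=[10,-18,118] → ·
    (2,1)@(5, 3): e=[30,78,2] → #
    (6,1)@(13, 3): e=[30,-10,90] → ·
    (2,2)@(5, 5): e=[50,64,-4] → ·
    (3,2)@(7, 5): e=[50,42,18] → #
    (5,2)@(11, 5): e=[50,-2,62] → ·
    (3,3)@(7, 7): e=[70,28,12] → #
    (3,5)@(7, 11): e=[110,0,0] → ·  [on edge]
  covered (14 px):
    · · # # # # # ·
    · · # # # # · ·
    · · · # # · · ·
    · · · # # · · ·
    · · · # · · · ·
    · · · · · · · ·
T2:
  2·area = 16  (B↔C swapped to make it positive)
  edge (10, 6)→(10, 10): d=(0,4) right/bottom  bias=-1
  edge (10, 10)→(6, 12): d=(-4,2) right/bottom  bias=-1
  edge (6, 12)→(10, 6): d=(4,-6) top-left  bias=+0
    (4,4)@(9, 9): e=[4,6,6] → #
    (5,4)@(11, 9): e=[-4,2,18] → ·
    (3,5)@(7, 11): e=[12,2,2] → #
    (4,5)@(9, 11): e=[4,-2,14] → ·
  covered (2 px):
    · · · · · · · ·
    · · · · · · · ·
    · · · · · · · ·
    · · · · · · · ·
    · · · · # · · ·
    · · · # · · · ·
T3:
  2·area = 15  (B↔C swapped to make it positive)
  edge (13, 12)→(6, 8): d=(-7,-4) top-left  bias=+0
  edge (6, 8)→(15, 11): d=(9,3) right/bottom  bias=-1
  edge (15, 11)→(13, 12): d=(-2,1) right/bottom  bias=-1
    (1,3)@(3, 7): e=[-5,0,20] → ·  [on edge]
    (4,4)@(9, 9): e=[5,0,10] → ·  [on edge]
    (6,5)@(13, 11): e=[7,6,2] → #
    (7,5)@(15, 11): e=[15,0,0] → ·  [on edge]
  covered (1 px):
    · · · · · · · ·
    · · · · · · · ·
    · · · · · · · ·
    · · · · · · · ·
    · · · · · · · ·
    · · · · · · # ·

Final: [14,6,90]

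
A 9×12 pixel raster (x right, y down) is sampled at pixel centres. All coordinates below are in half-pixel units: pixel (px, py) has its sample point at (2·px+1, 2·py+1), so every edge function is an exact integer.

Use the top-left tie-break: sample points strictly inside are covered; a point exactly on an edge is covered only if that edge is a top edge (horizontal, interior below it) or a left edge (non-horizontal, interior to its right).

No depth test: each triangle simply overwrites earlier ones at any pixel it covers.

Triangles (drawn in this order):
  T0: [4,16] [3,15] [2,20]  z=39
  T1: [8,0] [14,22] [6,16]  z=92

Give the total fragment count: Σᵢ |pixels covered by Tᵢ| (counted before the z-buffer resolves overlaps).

T0:
  2·area = 6  (B↔C swapped to make it positive)
  edge (4, 16)→(2, 20): d=(-2,4) right/bottom  bias=-1
  edge (2, 20)→(3, 15): d=(1,-5) top-left  bias=+0
  edge (3, 15)→(4, 16): d=(1,1) right/bottom  bias=-1
    (2,2)@(5, 5): e=[18,0,-12] → ·  [on edge]
    (0,6)@(1, 13): e=[18,-12,0] → ·  [on edge]
    (1,7)@(3, 15): e=[6,0,0] → ·  [on edge]
    (1,8)@(3, 17): e=[2,2,2] → █
    (2,8)@(5, 17): e=[-6,12,0] → ·  [on edge]
    (1,9)@(3, 19): e=[-2,4,4] → ·
    (3,9)@(7, 19): e=[-18,24,0] → ·  [on edge]
    (4,10)@(9, 21): e=[-30,36,0] → ·  [on edge]
    (5,11)@(11, 23): e=[-42,48,0] → ·  [on edge]
  covered (1 px):
    · · · · · · · · ·
    · · · · · · · · ·
    · · · · · · · · ·
    · · · · · · · · ·
    · · · · · · · · ·
    · · · · · · · · ·
    · · · · · · · · ·
    · · · · · · · · ·
    · █ · · · · · · ·
    · · · · · · · · ·
    · · · · · · · · ·
    · · · · · · · · ·
T1:
  2·area = 140
  edge (8, 0)→(14, 22): d=(6,22) right/bottom  bias=-1
  edge (14, 22)→(6, 16): d=(-8,-6) top-left  bias=+0
  edge (6, 16)→(8, 0): d=(2,-16) top-left  bias=+0
    (4,2)@(9, 5): e=[8,106,26] → █
    (5,2)@(11, 5): e=[-36,118,58] → ·
    (4,3)@(9, 7): e=[20,90,30] → █
    (5,3)@(11, 7): e=[-24,102,62] → ·
    (3,4)@(7, 9): e=[76,62,2] → █
    (5,4)@(11, 9): e=[-12,86,66] → ·
    (3,5)@(7, 11): e=[88,46,6] → █
    (5,5)@(11, 11): e=[0,70,70] → ·  [on edge]
    (3,6)@(7, 13): e=[100,30,10] → █
    (5,6)@(11, 13): e=[12,54,74] → █
    (6,6)@(13, 13): e=[-32,66,106] → ·
    (3,7)@(7, 15): e=[112,14,14] → █
  covered (17 px):
    · · · · · · · · ·
    · · · · · · · · ·
    · · · · █ · · · ·
    · · · · █ · · · ·
    · · · █ █ · · · ·
    · · · █ █ · · · ·
    · · · █ █ █ · · ·
    · · · █ █ █ · · ·
    · · · · █ █ · · ·
    · · · · · █ █ · ·
    · · · · · · █ · ·
    · · · · · · · · ·

Final: 18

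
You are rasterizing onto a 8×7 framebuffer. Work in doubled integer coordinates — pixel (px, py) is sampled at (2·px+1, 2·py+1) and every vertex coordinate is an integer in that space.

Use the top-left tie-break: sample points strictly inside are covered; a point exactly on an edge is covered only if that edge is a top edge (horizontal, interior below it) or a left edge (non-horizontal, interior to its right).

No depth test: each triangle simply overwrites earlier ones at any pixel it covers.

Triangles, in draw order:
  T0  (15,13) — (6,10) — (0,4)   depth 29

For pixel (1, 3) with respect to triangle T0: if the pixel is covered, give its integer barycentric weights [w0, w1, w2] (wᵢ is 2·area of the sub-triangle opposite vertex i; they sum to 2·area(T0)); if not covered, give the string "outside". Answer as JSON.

T0:
  2·area = 36
  edge (15, 13)→(6, 10): d=(-9,-3) top-left  bias=+0
  edge (6, 10)→(0, 4): d=(-6,-6) top-left  bias=+0
  edge (0, 4)→(15, 13): d=(15,9) right/bottom  bias=-1
    (0,2)@(1, 5): e=[30,0,6] → #  [on edge]
    (1,2)@(3, 5): e=[36,12,-12] → ·
    (0,3)@(1, 7): e=[12,-12,36] → ·
    (1,3)@(3, 7): e=[18,0,18] → #  [on edge]
    (2,3)@(5, 7): e=[24,12,0] → ·  [on edge]
    (1,4)@(3, 9): e=[0,-12,48] → ·  [on edge]
    (2,4)@(5, 9): e=[6,0,30] → #  [on edge]
    (3,4)@(7, 9): e=[12,12,12] → #
    (4,4)@(9, 9): e=[18,24,-6] → ·
    (2,5)@(5, 11): e=[-12,-12,60] → ·
    (3,5)@(7, 11): e=[-6,0,42] → ·  [on edge]
    (4,5)@(9, 11): e=[0,12,24] → #  [on edge]
    (4,6)@(9, 13): e=[-18,0,54] → ·  [on edge]
    (7,6)@(15, 13): e=[0,36,0] → ·  [on edge]
  covered (6 px):
    · · · · · · · ·
    · · · · · · · ·
    # · · · · · · ·
    · # · · · · · ·
    · · # # · · · ·
    · · · · # # · ·
    · · · · · · · ·

Result: [0,18,18]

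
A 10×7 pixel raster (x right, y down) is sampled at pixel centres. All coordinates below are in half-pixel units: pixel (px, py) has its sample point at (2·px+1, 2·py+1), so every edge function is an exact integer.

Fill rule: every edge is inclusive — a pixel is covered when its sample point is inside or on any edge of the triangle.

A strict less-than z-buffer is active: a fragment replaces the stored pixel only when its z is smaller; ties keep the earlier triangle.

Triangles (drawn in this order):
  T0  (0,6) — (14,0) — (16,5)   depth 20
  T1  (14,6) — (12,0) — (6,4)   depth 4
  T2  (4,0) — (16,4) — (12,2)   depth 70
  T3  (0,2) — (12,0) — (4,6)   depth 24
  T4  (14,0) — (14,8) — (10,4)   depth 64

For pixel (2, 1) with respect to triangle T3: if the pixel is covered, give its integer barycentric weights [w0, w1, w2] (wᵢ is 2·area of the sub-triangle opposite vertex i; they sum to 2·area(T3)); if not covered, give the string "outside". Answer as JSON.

T0:
  2·area = 82
  edge (0, 6)→(14, 0): d=(14,-6) inclusive
  edge (14, 0)→(16, 5): d=(2,5) inclusive
  edge (16, 5)→(0, 6): d=(-16,1) inclusive
    (6,0)@(13, 1): e=[8,7,67] → X
    (7,0)@(15, 1): e=[20,-3,65] → .
    (3,1)@(7, 3): e=[0,41,41] → X  [on edge]
    (4,1)@(9, 3): e=[12,31,39] → X
    (5,1)@(11, 3): e=[24,21,37] → X
    (7,1)@(15, 3): e=[48,1,33] → X
    (8,1)@(17, 3): e=[60,-9,31] → .
    (1,2)@(3, 5): e=[4,65,13] → X
    (2,2)@(5, 5): e=[16,55,11] → X
    (8,2)@(17, 5): e=[88,-5,-1] → .
    (1,3)@(3, 7): e=[32,69,-19] → .
    (2,3)@(5, 7): e=[44,59,-21] → .
  covered (13 px):
    . . . . . . X . . .
    . . . X X X X X . .
    . X X X X X X X . .
    . . . . . . . . . .
    . . . . . . . . . .
    . . . . . . . . . .
    . . . . . . . . . .
T1:
  2·area = 44  (B↔C swapped to make it positive)
  edge (14, 6)→(6, 4): d=(-8,-2) inclusive
  edge (6, 4)→(12, 0): d=(6,-4) inclusive
  edge (12, 0)→(14, 6): d=(2,6) inclusive
    (5,0)@(11, 1): e=[34,2,8] → X
    (6,0)@(13, 1): e=[38,10,-4] → .
    (4,1)@(9, 3): e=[14,6,24] → X
    (6,1)@(13, 3): e=[22,22,0] → X  [on edge]
    (7,1)@(15, 3): e=[26,30,-12] → .
    (4,2)@(9, 5): e=[-2,18,28] → .
    (5,2)@(11, 5): e=[2,26,16] → X
    (7,2)@(15, 5): e=[10,42,-8] → .
    (5,3)@(11, 7): e=[-14,38,20] → .
    (6,3)@(13, 7): e=[-10,46,8] → .
    (7,4)@(15, 9): e=[-22,66,0] → .  [on edge]
  covered (6 px):
    . . . . . X . . . .
    . . . . X X X . . .
    . . . . . X X . . .
    . . . . . . . . . .
    . . . . . . . . . .
    . . . . . . . . . .
    . . . . . . . . . .
T2:
  2·area = 8  (B↔C swapped to make it positive)
  edge (4, 0)→(12, 2): d=(8,2) inclusive
  edge (12, 2)→(16, 4): d=(4,2) inclusive
  edge (16, 4)→(4, 0): d=(-12,-4) inclusive
    (3,0)@(7, 1): e=[2,6,0] → X  [on edge]
    (4,0)@(9, 1): e=[-2,2,8] → .
    (3,1)@(7, 3): e=[18,14,-24] → .
    (6,1)@(13, 3): e=[6,2,0] → X  [on edge]
    (7,1)@(15, 3): e=[2,-2,8] → .
    (6,2)@(13, 5): e=[22,10,-24] → .
    (9,2)@(19, 5): e=[10,-2,0] → .  [on edge]
  covered (2 px):
    . . . X . . . . . .
    . . . . . . X . . .
    . . . . . . . . . .
    . . . . . . . . . .
    . . . . . . . . . .
    . . . . . . . . . .
    . . . . . . . . . .
T3:
  2·area = 56
  edge (0, 2)→(12, 0): d=(12,-2) inclusive
  edge (12, 0)→(4, 6): d=(-8,6) inclusive
  edge (4, 6)→(0, 2): d=(-4,-4) inclusive
    (3,0)@(7, 1): e=[2,22,32] → X
    (4,0)@(9, 1): e=[6,10,40] → X
    (5,0)@(11, 1): e=[10,-2,48] → .
    (0,1)@(1, 3): e=[14,42,0] → X  [on edge]
    (1,1)@(3, 3): e=[18,30,8] → X
    (2,1)@(5, 3): e=[22,18,16] → X
    (4,1)@(9, 3): e=[30,-6,32] → .
    (0,2)@(1, 5): e=[38,26,-8] → .
    (1,2)@(3, 5): e=[42,14,0] → X  [on edge]
    (3,2)@(7, 5): e=[50,-10,16] → .
    (1,3)@(3, 7): e=[66,-2,-8] → .
    (2,3)@(5, 7): e=[70,-14,0] → .  [on edge]
    (3,4)@(7, 9): e=[98,-42,0] → .  [on edge]
    (4,5)@(9, 11): e=[126,-70,0] → .  [on edge]
    (5,6)@(11, 13): e=[154,-98,0] → .  [on edge]
  covered (8 px):
    . . . X X . . . . .
    X X X X . . . . . .
    . X X . . . . . . .
    . . . . . . . . . .
    . . . . . . . . . .
    . . . . . . . . . .
    . . . . . . . . . .
T4:
  2·area = 32
  edge (14, 0)→(14, 8): d=(0,8) inclusive
  edge (14, 8)→(10, 4): d=(-4,-4) inclusive
  edge (10, 4)→(14, 0): d=(4,-4) inclusive
    (3,0)@(7, 1): e=[56,0,-24] → .  [on edge]
    (6,0)@(13, 1): e=[8,24,0] → X  [on edge]
    (7,0)@(15, 1): e=[-8,32,8] → .
    (4,1)@(9, 3): e=[40,0,-8] → .  [on edge]
    (5,1)@(11, 3): e=[24,8,0] → X  [on edge]
    (7,1)@(15, 3): e=[-8,24,16] → .
    (4,2)@(9, 5): e=[40,-8,0] → .  [on edge]
    (5,2)@(11, 5): e=[24,0,8] → X  [on edge]
    (7,2)@(15, 5): e=[-8,16,24] → .
    (3,3)@(7, 7): e=[56,-24,0] → .  [on edge]
    (5,3)@(11, 7): e=[24,-8,16] → .
    (6,3)@(13, 7): e=[8,0,24] → X  [on edge]
    (2,4)@(5, 9): e=[72,-40,0] → .  [on edge]
    (7,4)@(15, 9): e=[-8,0,40] → .  [on edge]
    (1,5)@(3, 11): e=[88,-56,0] → .  [on edge]
    (8,5)@(17, 11): e=[-24,0,56] → .  [on edge]
    (0,6)@(1, 13): e=[104,-72,0] → .  [on edge]
    (9,6)@(19, 13): e=[-40,0,72] → .  [on edge]
  covered (6 px):
    . . . . . . X . . .
    . . . . . X X . . .
    . . . . . X X . . .
    . . . . . . X . . .
    . . . . . . . . . .
    . . . . . . . . . .
    . . . . . . . . . .

Result: [18,16,22]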